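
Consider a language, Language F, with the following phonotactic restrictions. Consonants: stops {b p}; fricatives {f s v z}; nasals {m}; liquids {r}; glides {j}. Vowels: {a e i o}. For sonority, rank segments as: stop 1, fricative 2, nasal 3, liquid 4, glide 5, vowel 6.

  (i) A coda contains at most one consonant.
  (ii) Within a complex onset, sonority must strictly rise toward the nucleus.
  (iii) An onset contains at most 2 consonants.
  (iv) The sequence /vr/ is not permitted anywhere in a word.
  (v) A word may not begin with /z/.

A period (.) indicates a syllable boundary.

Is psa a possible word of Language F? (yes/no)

psa — σ1 onset /ps/ (1→2 rises), coda /∅/ ok → licit

yes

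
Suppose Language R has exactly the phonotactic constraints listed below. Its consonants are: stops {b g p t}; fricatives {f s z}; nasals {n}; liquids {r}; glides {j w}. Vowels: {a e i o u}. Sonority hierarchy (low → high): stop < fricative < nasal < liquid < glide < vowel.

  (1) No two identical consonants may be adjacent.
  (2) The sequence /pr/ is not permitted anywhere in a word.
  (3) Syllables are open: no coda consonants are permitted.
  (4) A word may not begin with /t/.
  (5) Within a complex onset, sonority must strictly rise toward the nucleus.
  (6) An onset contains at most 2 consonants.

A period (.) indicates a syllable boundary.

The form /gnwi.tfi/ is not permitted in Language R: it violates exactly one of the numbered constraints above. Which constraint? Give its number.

/gnwi.tfi/: syllable 1 onset /gnw/ has 3 consonants (> 2).
This is a violation of constraint 6: "An onset contains at most 2 consonants."
The remaining constraints (1, 2, 3, 4, 5) are satisfied.

6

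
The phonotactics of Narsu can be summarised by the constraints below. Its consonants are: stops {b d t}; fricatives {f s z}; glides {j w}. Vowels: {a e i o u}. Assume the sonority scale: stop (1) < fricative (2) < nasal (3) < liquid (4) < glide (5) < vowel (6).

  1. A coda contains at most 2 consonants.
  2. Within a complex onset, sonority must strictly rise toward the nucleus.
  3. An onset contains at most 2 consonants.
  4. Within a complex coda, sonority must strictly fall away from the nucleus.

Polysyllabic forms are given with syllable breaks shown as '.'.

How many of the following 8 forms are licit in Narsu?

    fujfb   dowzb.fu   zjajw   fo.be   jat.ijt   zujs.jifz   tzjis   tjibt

fujfb — violates constraint 1: syllable 1 coda /jfb/ has 3 consonants (> 2) → illicit
dowzb.fu — violates constraint 1: syllable 1 coda /wzb/ has 3 consonants (> 2) → illicit
zjajw — violates constraint 4: syllable 1 coda /jw/: /j/ (glide, 5) → /w/ (glide, 5) does not fall → illicit
fo.be — σ1 onset /f/, coda /∅/ ok; σ2 onset /b/, coda /∅/ ok → licit
jat.ijt — σ1 onset /j/, coda /t/ ok; σ2 onset /∅/, coda /jt/ (5→1 falls) ok → licit
zujs.jifz — violates constraint 4: syllable 2 coda /fz/: /f/ (fricative, 2) → /z/ (fricative, 2) does not fall → illicit
tzjis — violates constraint 3: syllable 1 onset /tzj/ has 3 consonants (> 2) → illicit
tjibt — violates constraint 4: syllable 1 coda /bt/: /b/ (stop, 1) → /t/ (stop, 1) does not fall → illicit
Licit: fo.be, jat.ijt → 2.

2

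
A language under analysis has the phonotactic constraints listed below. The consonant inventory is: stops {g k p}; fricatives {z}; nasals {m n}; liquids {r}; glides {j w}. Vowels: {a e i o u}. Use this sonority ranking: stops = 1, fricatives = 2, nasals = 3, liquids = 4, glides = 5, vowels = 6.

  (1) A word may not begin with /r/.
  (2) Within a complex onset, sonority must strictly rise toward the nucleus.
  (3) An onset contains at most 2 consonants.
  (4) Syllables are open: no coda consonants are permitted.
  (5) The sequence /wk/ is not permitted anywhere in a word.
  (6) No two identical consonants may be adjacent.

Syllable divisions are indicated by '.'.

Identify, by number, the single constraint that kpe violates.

2

kpe: syllable 1 onset /kp/: /k/ (stop, 1) → /p/ (stop, 1) does not rise.
This is a violation of constraint 2: "Within a complex onset, sonority must strictly rise toward the nucleus."
The remaining constraints (1, 3, 4, 5, 6) are satisfied.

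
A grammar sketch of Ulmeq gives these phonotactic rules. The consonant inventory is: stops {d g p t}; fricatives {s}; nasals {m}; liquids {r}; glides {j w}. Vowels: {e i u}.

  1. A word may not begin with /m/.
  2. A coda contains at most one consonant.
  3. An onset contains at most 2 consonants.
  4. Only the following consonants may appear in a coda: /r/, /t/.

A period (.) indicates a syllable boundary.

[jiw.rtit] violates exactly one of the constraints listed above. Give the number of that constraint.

4

[jiw.rtit]: syllable 1 coda contains /w/, which is not a licensed coda consonant.
This is a violation of constraint 4: "Only the following consonants may appear in a coda: /r/, /t/."
The remaining constraints (1, 2, 3) are satisfied.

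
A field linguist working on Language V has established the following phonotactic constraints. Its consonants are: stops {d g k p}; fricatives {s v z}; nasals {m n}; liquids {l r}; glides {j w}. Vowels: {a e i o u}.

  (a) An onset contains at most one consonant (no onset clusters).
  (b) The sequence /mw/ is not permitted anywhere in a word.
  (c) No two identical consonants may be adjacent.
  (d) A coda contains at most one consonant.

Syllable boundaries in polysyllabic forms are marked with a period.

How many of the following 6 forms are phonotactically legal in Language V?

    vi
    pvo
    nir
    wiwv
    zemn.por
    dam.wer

2

vi — σ1 onset /v/, coda /∅/ ok → phonotactically legal
pvo — violates constraint (a): syllable 1 onset /pv/ has 2 consonants (> 1) → phonotactically illegal
nir — σ1 onset /n/, coda /r/ ok → phonotactically legal
wiwv — violates constraint (d): syllable 1 coda /wv/ has 2 consonants (> 1) → phonotactically illegal
zemn.por — violates constraint (d): syllable 1 coda /mn/ has 2 consonants (> 1) → phonotactically illegal
dam.wer — violates constraint (b): contains banned sequence /mw/ → phonotactically illegal
Phonotactically legal: vi, nir → 2.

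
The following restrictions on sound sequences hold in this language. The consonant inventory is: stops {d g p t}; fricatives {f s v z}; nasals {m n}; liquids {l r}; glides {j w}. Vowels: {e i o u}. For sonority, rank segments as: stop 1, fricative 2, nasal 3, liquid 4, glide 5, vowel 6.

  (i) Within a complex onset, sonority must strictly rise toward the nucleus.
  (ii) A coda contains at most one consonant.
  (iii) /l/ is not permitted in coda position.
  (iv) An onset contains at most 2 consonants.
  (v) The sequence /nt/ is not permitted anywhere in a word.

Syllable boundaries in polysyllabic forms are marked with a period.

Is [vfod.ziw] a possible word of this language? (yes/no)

[vfod.ziw] — violates constraint (i): syllable 1 onset /vf/: /v/ (fricative, 2) → /f/ (fricative, 2) does not rise → illicit

no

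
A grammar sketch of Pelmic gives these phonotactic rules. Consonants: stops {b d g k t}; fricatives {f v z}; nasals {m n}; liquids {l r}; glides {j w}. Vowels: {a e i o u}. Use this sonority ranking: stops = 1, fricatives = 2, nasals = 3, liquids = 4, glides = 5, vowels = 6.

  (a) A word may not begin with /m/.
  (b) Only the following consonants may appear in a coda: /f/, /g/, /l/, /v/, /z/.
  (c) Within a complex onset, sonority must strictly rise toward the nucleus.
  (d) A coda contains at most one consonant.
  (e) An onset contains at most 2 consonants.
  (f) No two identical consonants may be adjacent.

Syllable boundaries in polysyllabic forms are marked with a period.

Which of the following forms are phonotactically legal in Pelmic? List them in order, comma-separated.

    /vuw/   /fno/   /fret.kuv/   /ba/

/fno/, /ba/

/vuw/ — violates constraint (b): syllable 1 coda contains /w/, which is not a licensed coda consonant → phonotactically illegal
/fno/ — σ1 onset /fn/ (2→3 rises), coda /∅/ ok → phonotactically legal
/fret.kuv/ — violates constraint (b): syllable 1 coda contains /t/, which is not a licensed coda consonant → phonotactically illegal
/ba/ — σ1 onset /b/, coda /∅/ ok → phonotactically legal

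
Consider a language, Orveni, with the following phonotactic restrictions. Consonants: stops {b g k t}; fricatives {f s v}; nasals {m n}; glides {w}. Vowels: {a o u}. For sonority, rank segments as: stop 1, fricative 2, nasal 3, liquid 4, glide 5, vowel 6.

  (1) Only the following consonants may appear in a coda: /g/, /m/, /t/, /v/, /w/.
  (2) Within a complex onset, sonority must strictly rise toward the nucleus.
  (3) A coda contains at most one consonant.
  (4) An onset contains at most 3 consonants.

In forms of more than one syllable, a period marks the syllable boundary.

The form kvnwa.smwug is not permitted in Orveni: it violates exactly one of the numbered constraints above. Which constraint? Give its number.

4

kvnwa.smwug: syllable 1 onset /kvnw/ has 4 consonants (> 3).
This is a violation of constraint 4: "An onset contains at most 3 consonants."
The remaining constraints (1, 2, 3) are satisfied.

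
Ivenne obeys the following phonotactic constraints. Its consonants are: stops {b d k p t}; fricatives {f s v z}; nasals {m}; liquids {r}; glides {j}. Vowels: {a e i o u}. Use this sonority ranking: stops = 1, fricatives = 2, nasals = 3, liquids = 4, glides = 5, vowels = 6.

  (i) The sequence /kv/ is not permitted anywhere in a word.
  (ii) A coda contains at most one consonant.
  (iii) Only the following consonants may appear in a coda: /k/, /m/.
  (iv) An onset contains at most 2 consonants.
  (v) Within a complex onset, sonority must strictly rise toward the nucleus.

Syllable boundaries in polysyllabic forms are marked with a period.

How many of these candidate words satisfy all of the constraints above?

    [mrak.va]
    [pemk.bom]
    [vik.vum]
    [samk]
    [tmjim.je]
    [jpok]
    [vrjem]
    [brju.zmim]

[mrak.va] — violates constraint (i): contains banned sequence /kv/ → not permitted
[pemk.bom] — violates constraint (ii): syllable 1 coda /mk/ has 2 consonants (> 1) → not permitted
[vik.vum] — violates constraint (i): contains banned sequence /kv/ → not permitted
[samk] — violates constraint (ii): syllable 1 coda /mk/ has 2 consonants (> 1) → not permitted
[tmjim.je] — violates constraint (iv): syllable 1 onset /tmj/ has 3 consonants (> 2) → not permitted
[jpok] — violates constraint (v): syllable 1 onset /jp/: /j/ (glide, 5) → /p/ (stop, 1) does not rise → not permitted
[vrjem] — violates constraint (iv): syllable 1 onset /vrj/ has 3 consonants (> 2) → not permitted
[brju.zmim] — violates constraint (iv): syllable 1 onset /brj/ has 3 consonants (> 2) → not permitted
No form is permitted → 0.

0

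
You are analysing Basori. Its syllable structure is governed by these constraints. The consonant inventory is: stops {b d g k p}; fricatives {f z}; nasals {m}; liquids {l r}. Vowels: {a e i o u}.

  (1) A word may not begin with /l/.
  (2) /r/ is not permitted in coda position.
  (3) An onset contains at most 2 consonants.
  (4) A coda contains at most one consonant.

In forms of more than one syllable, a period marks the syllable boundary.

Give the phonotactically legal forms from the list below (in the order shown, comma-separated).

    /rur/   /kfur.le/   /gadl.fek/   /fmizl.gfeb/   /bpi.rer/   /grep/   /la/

/rur/ — violates constraint 2: syllable 1 coda contains /r/ → phonotactically illegal
/kfur.le/ — violates constraint 2: syllable 1 coda contains /r/ → phonotactically illegal
/gadl.fek/ — violates constraint 4: syllable 1 coda /dl/ has 2 consonants (> 1) → phonotactically illegal
/fmizl.gfeb/ — violates constraint 4: syllable 1 coda /zl/ has 2 consonants (> 1) → phonotactically illegal
/bpi.rer/ — violates constraint 2: syllable 2 coda contains /r/ → phonotactically illegal
/grep/ — σ1 onset /gr/ (2C), coda /p/ ok → phonotactically legal
/la/ — violates constraint 1: word begins with /l/ → phonotactically illegal

/grep/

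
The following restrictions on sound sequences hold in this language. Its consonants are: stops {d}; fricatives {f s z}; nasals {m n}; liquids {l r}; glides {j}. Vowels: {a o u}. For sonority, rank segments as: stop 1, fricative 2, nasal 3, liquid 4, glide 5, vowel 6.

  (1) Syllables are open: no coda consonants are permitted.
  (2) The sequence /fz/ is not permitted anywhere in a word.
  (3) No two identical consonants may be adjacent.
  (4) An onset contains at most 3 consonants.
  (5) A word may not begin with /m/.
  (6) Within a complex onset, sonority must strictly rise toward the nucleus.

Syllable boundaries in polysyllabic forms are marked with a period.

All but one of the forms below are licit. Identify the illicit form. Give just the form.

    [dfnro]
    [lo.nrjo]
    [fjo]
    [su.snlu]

[dfnro]

[dfnro] — violates constraint 4: syllable 1 onset /dfnr/ has 4 consonants (> 3) → illicit
[lo.nrjo] — σ1 onset /l/, coda /∅/ ok; σ2 onset /nrj/ (3→4→5 rises), coda /∅/ ok → licit
[fjo] — σ1 onset /fj/ (2→5 rises), coda /∅/ ok → licit
[su.snlu] — σ1 onset /s/, coda /∅/ ok; σ2 onset /snl/ (2→3→4 rises), coda /∅/ ok → licit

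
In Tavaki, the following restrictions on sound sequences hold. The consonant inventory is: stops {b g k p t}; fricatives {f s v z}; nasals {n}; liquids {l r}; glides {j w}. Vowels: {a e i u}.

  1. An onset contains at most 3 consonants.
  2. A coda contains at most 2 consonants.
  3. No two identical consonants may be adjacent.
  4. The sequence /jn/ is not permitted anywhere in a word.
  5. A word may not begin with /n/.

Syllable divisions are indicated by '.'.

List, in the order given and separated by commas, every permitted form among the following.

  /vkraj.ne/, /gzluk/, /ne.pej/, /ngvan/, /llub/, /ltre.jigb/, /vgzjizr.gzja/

/gzluk/, /ltre.jigb/

/vkraj.ne/ — violates constraint 4: contains banned sequence /jn/ → not permitted
/gzluk/ — σ1 onset /gzl/ (3C), coda /k/ ok → permitted
/ne.pej/ — violates constraint 5: word begins with /n/ → not permitted
/ngvan/ — violates constraint 5: word begins with /n/ → not permitted
/llub/ — violates constraint 3: adjacent identical consonants /ll/ → not permitted
/ltre.jigb/ — σ1 onset /ltr/ (3C), coda /∅/ ok; σ2 onset /j/, coda /gb/ (2C) ok → permitted
/vgzjizr.gzja/ — violates constraint 1: syllable 1 onset /vgzj/ has 4 consonants (> 3) → not permitted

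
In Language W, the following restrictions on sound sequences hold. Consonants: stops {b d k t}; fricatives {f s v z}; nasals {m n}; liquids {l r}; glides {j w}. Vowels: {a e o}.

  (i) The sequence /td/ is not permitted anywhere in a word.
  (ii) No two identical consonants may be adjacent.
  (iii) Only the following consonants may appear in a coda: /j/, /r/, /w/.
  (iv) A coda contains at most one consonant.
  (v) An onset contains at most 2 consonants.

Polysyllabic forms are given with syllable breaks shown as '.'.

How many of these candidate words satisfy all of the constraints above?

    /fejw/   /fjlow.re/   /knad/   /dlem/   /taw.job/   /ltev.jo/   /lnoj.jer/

0

/fejw/ — violates constraint (iv): syllable 1 coda /jw/ has 2 consonants (> 1) → phonotactically illegal
/fjlow.re/ — violates constraint (v): syllable 1 onset /fjl/ has 3 consonants (> 2) → phonotactically illegal
/knad/ — violates constraint (iii): syllable 1 coda contains /d/, which is not a licensed coda consonant → phonotactically illegal
/dlem/ — violates constraint (iii): syllable 1 coda contains /m/, which is not a licensed coda consonant → phonotactically illegal
/taw.job/ — violates constraint (iii): syllable 2 coda contains /b/, which is not a licensed coda consonant → phonotactically illegal
/ltev.jo/ — violates constraint (iii): syllable 1 coda contains /v/, which is not a licensed coda consonant → phonotactically illegal
/lnoj.jer/ — violates constraint (ii): adjacent identical consonants /jj/ → phonotactically illegal
No form is phonotactically legal → 0.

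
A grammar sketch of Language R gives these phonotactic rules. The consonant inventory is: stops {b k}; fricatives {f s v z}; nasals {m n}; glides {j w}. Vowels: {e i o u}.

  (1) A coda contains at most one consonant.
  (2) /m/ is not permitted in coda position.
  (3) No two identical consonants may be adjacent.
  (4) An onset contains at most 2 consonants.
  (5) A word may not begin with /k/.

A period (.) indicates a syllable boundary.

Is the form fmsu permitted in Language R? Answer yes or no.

no

fmsu — violates constraint 4: syllable 1 onset /fms/ has 3 consonants (> 2) → not permitted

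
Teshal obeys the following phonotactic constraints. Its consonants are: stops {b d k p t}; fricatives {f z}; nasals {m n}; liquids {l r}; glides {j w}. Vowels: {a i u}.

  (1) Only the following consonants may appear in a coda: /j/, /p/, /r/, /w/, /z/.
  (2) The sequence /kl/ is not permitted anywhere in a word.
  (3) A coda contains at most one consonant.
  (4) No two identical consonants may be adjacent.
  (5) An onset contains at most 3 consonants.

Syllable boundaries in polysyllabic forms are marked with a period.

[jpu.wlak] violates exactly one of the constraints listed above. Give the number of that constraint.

[jpu.wlak]: syllable 2 coda contains /k/, which is not a licensed coda consonant.
This is a violation of constraint 1: "Only the following consonants may appear in a coda: /j/, /p/, /r/, /w/, /z/."
The remaining constraints (2, 3, 4, 5) are satisfied.

1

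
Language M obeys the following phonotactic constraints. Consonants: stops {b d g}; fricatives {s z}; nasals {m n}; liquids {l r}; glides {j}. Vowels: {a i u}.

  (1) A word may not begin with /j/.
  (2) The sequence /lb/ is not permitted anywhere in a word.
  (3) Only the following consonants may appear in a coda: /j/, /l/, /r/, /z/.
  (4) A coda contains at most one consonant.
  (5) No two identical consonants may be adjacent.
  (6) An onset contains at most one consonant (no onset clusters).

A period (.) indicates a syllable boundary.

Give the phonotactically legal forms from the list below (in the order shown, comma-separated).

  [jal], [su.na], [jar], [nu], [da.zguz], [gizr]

[su.na], [nu]

[jal] — violates constraint 1: word begins with /j/ → phonotactically illegal
[su.na] — σ1 onset /s/, coda /∅/ ok; σ2 onset /n/, coda /∅/ ok → phonotactically legal
[jar] — violates constraint 1: word begins with /j/ → phonotactically illegal
[nu] — σ1 onset /n/, coda /∅/ ok → phonotactically legal
[da.zguz] — violates constraint 6: syllable 2 onset /zg/ has 2 consonants (> 1) → phonotactically illegal
[gizr] — violates constraint 4: syllable 1 coda /zr/ has 2 consonants (> 1) → phonotactically illegal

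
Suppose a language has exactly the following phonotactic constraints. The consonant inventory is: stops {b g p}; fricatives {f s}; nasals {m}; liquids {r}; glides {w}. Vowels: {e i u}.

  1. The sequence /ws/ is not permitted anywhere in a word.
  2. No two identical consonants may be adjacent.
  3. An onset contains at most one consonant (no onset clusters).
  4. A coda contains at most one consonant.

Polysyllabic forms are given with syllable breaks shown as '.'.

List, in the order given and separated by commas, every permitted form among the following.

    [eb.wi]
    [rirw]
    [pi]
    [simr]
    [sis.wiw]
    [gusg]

[eb.wi] — σ1 onset /∅/, coda /b/ ok; σ2 onset /w/, coda /∅/ ok → permitted
[rirw] — violates constraint 4: syllable 1 coda /rw/ has 2 consonants (> 1) → not permitted
[pi] — σ1 onset /p/, coda /∅/ ok → permitted
[simr] — violates constraint 4: syllable 1 coda /mr/ has 2 consonants (> 1) → not permitted
[sis.wiw] — σ1 onset /s/, coda /s/ ok; σ2 onset /w/, coda /w/ ok → permitted
[gusg] — violates constraint 4: syllable 1 coda /sg/ has 2 consonants (> 1) → not permitted

[eb.wi], [pi], [sis.wiw]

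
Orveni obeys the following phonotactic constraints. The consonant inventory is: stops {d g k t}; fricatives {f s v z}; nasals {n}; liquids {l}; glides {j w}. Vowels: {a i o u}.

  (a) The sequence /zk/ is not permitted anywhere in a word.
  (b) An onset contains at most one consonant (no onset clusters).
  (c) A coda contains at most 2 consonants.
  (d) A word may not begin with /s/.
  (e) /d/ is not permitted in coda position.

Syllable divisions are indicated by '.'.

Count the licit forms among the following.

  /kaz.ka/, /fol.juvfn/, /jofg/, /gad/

1

/kaz.ka/ — violates constraint (a): contains banned sequence /zk/ → illicit
/fol.juvfn/ — violates constraint (c): syllable 2 coda /vfn/ has 3 consonants (> 2) → illicit
/jofg/ — σ1 onset /j/, coda /fg/ (2C) ok → licit
/gad/ — violates constraint (e): syllable 1 coda contains /d/ → illicit
Licit: /jofg/ → 1.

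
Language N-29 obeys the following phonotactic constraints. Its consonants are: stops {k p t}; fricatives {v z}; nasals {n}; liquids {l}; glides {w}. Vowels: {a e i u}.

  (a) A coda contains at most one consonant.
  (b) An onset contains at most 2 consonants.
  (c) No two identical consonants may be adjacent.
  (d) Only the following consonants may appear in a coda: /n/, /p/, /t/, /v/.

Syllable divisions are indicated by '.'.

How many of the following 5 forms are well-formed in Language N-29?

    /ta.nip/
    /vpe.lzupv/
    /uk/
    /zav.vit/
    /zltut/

1

/ta.nip/ — σ1 onset /t/, coda /∅/ ok; σ2 onset /n/, coda /p/ ok → well-formed
/vpe.lzupv/ — violates constraint (a): syllable 2 coda /pv/ has 2 consonants (> 1) → ill-formed
/uk/ — violates constraint (d): syllable 1 coda contains /k/, which is not a licensed coda consonant → ill-formed
/zav.vit/ — violates constraint (c): adjacent identical consonants /vv/ → ill-formed
/zltut/ — violates constraint (b): syllable 1 onset /zlt/ has 3 consonants (> 2) → ill-formed
Well-formed: /ta.nip/ → 1.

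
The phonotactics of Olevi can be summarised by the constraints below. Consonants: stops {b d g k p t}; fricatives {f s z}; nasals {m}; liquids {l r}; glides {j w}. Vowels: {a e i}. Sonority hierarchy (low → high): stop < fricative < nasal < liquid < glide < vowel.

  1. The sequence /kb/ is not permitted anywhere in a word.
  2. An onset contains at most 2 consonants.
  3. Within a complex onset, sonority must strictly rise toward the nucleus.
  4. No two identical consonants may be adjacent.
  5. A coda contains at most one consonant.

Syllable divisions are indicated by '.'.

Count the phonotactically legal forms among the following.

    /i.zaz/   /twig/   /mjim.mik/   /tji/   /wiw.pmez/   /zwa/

5

/i.zaz/ — σ1 onset /∅/, coda /∅/ ok; σ2 onset /z/, coda /z/ ok → phonotactically legal
/twig/ — σ1 onset /tw/ (1→5 rises), coda /g/ ok → phonotactically legal
/mjim.mik/ — violates constraint 4: adjacent identical consonants /mm/ → phonotactically illegal
/tji/ — σ1 onset /tj/ (1→5 rises), coda /∅/ ok → phonotactically legal
/wiw.pmez/ — σ1 onset /w/, coda /w/ ok; σ2 onset /pm/ (1→3 rises), coda /z/ ok → phonotactically legal
/zwa/ — σ1 onset /zw/ (2→5 rises), coda /∅/ ok → phonotactically legal
Phonotactically legal: /i.zaz/, /twig/, /tji/, /wiw.pmez/, /zwa/ → 5.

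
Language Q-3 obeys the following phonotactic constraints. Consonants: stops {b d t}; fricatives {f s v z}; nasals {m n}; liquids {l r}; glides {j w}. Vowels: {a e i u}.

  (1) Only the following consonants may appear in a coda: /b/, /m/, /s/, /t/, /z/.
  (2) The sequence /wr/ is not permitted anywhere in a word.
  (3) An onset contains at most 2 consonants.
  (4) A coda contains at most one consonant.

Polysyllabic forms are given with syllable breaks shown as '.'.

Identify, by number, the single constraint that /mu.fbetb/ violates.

4

/mu.fbetb/: syllable 2 coda /tb/ has 2 consonants (> 1).
This is a violation of constraint 4: "A coda contains at most one consonant."
The remaining constraints (1, 2, 3) are satisfied.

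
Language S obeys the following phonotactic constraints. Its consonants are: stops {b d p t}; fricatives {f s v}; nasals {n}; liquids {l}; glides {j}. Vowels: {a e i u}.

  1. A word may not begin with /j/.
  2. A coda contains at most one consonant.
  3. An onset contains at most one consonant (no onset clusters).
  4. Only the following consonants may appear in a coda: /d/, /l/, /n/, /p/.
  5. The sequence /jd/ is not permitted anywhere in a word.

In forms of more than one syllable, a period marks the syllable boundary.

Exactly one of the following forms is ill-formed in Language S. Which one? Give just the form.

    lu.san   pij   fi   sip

pij

lu.san — σ1 onset /l/, coda /∅/ ok; σ2 onset /s/, coda /n/ ok → well-formed
pij — violates constraint 4: syllable 1 coda contains /j/, which is not a licensed coda consonant → ill-formed
fi — σ1 onset /f/, coda /∅/ ok → well-formed
sip — σ1 onset /s/, coda /p/ ok → well-formed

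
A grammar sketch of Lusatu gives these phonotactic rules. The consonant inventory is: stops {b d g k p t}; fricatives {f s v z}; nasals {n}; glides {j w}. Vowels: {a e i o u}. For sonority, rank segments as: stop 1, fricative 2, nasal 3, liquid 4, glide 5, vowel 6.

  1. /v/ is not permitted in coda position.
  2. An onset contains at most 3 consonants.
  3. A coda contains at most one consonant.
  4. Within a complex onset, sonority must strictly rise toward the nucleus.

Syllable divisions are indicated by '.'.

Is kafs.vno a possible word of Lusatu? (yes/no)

kafs.vno — violates constraint 3: syllable 1 coda /fs/ has 2 consonants (> 1) → phonotactically illegal

no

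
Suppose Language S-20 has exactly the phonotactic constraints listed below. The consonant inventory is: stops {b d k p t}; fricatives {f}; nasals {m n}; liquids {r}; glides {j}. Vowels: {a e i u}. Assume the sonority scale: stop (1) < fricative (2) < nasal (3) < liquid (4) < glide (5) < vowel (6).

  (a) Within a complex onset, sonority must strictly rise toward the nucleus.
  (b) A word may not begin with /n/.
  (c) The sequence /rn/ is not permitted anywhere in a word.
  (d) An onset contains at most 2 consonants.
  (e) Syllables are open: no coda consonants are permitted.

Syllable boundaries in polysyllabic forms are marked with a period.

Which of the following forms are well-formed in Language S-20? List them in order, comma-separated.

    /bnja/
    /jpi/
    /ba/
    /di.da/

/bnja/ — violates constraint (d): syllable 1 onset /bnj/ has 3 consonants (> 2) → ill-formed
/jpi/ — violates constraint (a): syllable 1 onset /jp/: /j/ (glide, 5) → /p/ (stop, 1) does not rise → ill-formed
/ba/ — σ1 onset /b/, coda /∅/ ok → well-formed
/di.da/ — σ1 onset /d/, coda /∅/ ok; σ2 onset /d/, coda /∅/ ok → well-formed

/ba/, /di.da/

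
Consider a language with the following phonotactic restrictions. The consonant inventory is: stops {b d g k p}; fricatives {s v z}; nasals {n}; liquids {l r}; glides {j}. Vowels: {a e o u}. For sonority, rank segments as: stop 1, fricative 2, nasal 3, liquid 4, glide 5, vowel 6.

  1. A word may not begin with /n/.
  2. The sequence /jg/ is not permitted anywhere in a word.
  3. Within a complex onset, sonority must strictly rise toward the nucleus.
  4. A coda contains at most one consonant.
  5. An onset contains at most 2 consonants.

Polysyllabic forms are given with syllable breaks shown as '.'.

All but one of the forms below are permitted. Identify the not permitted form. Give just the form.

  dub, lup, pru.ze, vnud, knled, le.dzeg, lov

knled

dub — σ1 onset /d/, coda /b/ ok → permitted
lup — σ1 onset /l/, coda /p/ ok → permitted
pru.ze — σ1 onset /pr/ (1→4 rises), coda /∅/ ok; σ2 onset /z/, coda /∅/ ok → permitted
vnud — σ1 onset /vn/ (2→3 rises), coda /d/ ok → permitted
knled — violates constraint 5: syllable 1 onset /knl/ has 3 consonants (> 2) → not permitted
le.dzeg — σ1 onset /l/, coda /∅/ ok; σ2 onset /dz/ (1→2 rises), coda /g/ ok → permitted
lov — σ1 onset /l/, coda /v/ ok → permitted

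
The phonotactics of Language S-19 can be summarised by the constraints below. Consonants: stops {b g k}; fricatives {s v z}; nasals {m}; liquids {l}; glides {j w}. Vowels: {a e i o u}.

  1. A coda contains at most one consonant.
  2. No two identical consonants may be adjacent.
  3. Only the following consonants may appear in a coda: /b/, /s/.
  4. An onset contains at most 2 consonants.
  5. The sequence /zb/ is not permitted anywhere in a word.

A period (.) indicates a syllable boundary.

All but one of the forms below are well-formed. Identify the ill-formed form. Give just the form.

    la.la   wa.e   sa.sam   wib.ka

sa.sam

la.la — σ1 onset /l/, coda /∅/ ok; σ2 onset /l/, coda /∅/ ok → well-formed
wa.e — σ1 onset /w/, coda /∅/ ok; σ2 onset /∅/, coda /∅/ ok → well-formed
sa.sam — violates constraint 3: syllable 2 coda contains /m/, which is not a licensed coda consonant → ill-formed
wib.ka — σ1 onset /w/, coda /b/ ok; σ2 onset /k/, coda /∅/ ok → well-formed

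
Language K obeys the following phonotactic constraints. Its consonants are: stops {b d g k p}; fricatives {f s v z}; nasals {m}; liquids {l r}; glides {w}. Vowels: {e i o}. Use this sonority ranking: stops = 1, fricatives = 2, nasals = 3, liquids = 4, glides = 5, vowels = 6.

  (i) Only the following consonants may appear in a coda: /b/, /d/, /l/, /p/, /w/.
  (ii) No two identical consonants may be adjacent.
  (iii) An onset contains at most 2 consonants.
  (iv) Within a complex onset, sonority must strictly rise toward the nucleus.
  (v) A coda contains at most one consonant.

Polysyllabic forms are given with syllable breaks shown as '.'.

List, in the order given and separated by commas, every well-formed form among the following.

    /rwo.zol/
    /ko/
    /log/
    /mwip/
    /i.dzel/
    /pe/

/rwo.zol/, /ko/, /mwip/, /i.dzel/, /pe/

/rwo.zol/ — σ1 onset /rw/ (4→5 rises), coda /∅/ ok; σ2 onset /z/, coda /l/ ok → well-formed
/ko/ — σ1 onset /k/, coda /∅/ ok → well-formed
/log/ — violates constraint (i): syllable 1 coda contains /g/, which is not a licensed coda consonant → ill-formed
/mwip/ — σ1 onset /mw/ (3→5 rises), coda /p/ ok → well-formed
/i.dzel/ — σ1 onset /∅/, coda /∅/ ok; σ2 onset /dz/ (1→2 rises), coda /l/ ok → well-formed
/pe/ — σ1 onset /p/, coda /∅/ ok → well-formed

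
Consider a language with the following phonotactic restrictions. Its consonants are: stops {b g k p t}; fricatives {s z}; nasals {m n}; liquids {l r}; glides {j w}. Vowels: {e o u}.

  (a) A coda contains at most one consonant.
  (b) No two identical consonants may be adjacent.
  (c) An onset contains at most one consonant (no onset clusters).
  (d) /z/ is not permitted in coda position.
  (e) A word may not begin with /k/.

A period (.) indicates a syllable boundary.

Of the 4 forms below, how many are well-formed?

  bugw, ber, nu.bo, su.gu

3

bugw — violates constraint (a): syllable 1 coda /gw/ has 2 consonants (> 1) → ill-formed
ber — σ1 onset /b/, coda /r/ ok → well-formed
nu.bo — σ1 onset /n/, coda /∅/ ok; σ2 onset /b/, coda /∅/ ok → well-formed
su.gu — σ1 onset /s/, coda /∅/ ok; σ2 onset /g/, coda /∅/ ok → well-formed
Well-formed: ber, nu.bo, su.gu → 3.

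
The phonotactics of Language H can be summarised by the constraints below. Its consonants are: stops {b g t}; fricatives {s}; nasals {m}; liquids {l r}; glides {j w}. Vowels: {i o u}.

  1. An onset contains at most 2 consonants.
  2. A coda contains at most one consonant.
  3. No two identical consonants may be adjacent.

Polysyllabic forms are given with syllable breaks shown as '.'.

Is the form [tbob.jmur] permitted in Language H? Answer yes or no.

[tbob.jmur] — σ1 onset /tb/ (2C), coda /b/ ok; σ2 onset /jm/ (2C), coda /r/ ok → permitted

yes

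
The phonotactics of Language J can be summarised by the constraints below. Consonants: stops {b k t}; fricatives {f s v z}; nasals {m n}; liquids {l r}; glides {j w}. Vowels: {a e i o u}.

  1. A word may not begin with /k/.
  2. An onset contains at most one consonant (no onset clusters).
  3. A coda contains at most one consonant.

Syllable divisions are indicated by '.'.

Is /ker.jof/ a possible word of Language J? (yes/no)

no

/ker.jof/ — violates constraint 1: word begins with /k/ → phonotactically illegal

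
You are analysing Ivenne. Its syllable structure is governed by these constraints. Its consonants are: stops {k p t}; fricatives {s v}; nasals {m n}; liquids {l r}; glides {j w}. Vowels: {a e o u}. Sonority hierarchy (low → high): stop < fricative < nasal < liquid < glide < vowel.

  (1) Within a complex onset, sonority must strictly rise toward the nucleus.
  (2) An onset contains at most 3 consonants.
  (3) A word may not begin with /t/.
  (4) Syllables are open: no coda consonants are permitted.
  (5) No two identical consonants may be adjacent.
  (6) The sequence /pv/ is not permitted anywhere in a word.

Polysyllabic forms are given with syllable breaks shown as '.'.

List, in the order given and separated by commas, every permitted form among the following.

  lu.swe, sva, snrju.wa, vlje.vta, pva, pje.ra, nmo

lu.swe, pje.ra

lu.swe — σ1 onset /l/, coda /∅/ ok; σ2 onset /sw/ (2→5 rises), coda /∅/ ok → permitted
sva — violates constraint 1: syllable 1 onset /sv/: /s/ (fricative, 2) → /v/ (fricative, 2) does not rise → not permitted
snrju.wa — violates constraint 2: syllable 1 onset /snrj/ has 4 consonants (> 3) → not permitted
vlje.vta — violates constraint 1: syllable 2 onset /vt/: /v/ (fricative, 2) → /t/ (stop, 1) does not rise → not permitted
pva — violates constraint 6: contains banned sequence /pv/ → not permitted
pje.ra — σ1 onset /pj/ (1→5 rises), coda /∅/ ok; σ2 onset /r/, coda /∅/ ok → permitted
nmo — violates constraint 1: syllable 1 onset /nm/: /n/ (nasal, 3) → /m/ (nasal, 3) does not rise → not permitted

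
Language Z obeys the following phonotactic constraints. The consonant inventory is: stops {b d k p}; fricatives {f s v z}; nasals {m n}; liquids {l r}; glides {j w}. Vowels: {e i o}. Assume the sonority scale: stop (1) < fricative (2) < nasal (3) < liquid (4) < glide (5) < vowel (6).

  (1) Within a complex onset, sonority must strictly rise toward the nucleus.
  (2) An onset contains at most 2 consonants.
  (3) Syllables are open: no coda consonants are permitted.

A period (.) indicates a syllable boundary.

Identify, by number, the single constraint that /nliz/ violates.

/nliz/: syllable 1 coda /z/ has 1 consonant (> 0).
This is a violation of constraint 3: "Syllables are open: no coda consonants are permitted."
The remaining constraints (1, 2) are satisfied.

3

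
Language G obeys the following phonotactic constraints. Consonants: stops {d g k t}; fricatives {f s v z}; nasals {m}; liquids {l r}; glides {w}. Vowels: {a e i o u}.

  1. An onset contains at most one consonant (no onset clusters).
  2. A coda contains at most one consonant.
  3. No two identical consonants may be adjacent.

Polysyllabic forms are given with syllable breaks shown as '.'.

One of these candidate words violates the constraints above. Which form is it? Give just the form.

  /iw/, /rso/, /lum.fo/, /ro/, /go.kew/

/rso/

/iw/ — σ1 onset /∅/, coda /w/ ok → permitted
/rso/ — violates constraint 1: syllable 1 onset /rs/ has 2 consonants (> 1) → not permitted
/lum.fo/ — σ1 onset /l/, coda /m/ ok; σ2 onset /f/, coda /∅/ ok → permitted
/ro/ — σ1 onset /r/, coda /∅/ ok → permitted
/go.kew/ — σ1 onset /g/, coda /∅/ ok; σ2 onset /k/, coda /w/ ok → permitted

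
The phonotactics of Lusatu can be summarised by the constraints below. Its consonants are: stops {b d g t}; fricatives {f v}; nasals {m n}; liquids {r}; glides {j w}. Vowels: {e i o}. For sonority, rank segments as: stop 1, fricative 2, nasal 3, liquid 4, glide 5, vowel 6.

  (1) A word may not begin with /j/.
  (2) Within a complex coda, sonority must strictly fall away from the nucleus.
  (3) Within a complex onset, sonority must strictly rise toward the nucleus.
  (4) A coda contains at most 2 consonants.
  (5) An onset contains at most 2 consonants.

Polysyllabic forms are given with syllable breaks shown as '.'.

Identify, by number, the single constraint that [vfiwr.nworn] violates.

3

[vfiwr.nworn]: syllable 1 onset /vf/: /v/ (fricative, 2) → /f/ (fricative, 2) does not rise.
This is a violation of constraint 3: "Within a complex onset, sonority must strictly rise toward the nucleus."
The remaining constraints (1, 2, 4, 5) are satisfied.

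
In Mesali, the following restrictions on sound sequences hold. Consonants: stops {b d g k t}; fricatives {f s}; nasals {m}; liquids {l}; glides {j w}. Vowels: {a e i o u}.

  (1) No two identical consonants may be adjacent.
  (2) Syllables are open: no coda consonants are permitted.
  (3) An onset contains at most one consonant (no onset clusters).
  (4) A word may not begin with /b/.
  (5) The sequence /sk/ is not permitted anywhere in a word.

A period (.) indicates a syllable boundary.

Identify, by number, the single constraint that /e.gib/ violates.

/e.gib/: syllable 2 coda /b/ has 1 consonant (> 0).
This is a violation of constraint 2: "Syllables are open: no coda consonants are permitted."
The remaining constraints (1, 3, 4, 5) are satisfied.

2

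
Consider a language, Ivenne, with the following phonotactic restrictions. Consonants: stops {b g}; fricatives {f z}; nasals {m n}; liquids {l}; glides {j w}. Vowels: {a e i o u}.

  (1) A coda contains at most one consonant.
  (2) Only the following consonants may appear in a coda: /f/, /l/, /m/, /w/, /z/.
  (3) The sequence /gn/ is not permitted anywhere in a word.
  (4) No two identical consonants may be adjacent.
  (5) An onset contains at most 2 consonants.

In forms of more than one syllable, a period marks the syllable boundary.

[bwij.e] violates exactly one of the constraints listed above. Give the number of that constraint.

2

[bwij.e]: syllable 1 coda contains /j/, which is not a licensed coda consonant.
This is a violation of constraint 2: "Only the following consonants may appear in a coda: /f/, /l/, /m/, /w/, /z/."
The remaining constraints (1, 3, 4, 5) are satisfied.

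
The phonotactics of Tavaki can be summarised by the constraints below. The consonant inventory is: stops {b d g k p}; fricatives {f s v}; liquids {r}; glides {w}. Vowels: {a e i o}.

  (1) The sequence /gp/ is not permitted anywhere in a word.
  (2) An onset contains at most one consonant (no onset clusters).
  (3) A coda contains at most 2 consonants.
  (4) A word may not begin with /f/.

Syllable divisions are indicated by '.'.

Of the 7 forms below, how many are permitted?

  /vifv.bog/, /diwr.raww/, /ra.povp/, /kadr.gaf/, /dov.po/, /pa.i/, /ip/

/vifv.bog/ — σ1 onset /v/, coda /fv/ (2C) ok; σ2 onset /b/, coda /g/ ok → permitted
/diwr.raww/ — σ1 onset /d/, coda /wr/ (2C) ok; σ2 onset /r/, coda /ww/ (2C) ok → permitted
/ra.povp/ — σ1 onset /r/, coda /∅/ ok; σ2 onset /p/, coda /vp/ (2C) ok → permitted
/kadr.gaf/ — σ1 onset /k/, coda /dr/ (2C) ok; σ2 onset /g/, coda /f/ ok → permitted
/dov.po/ — σ1 onset /d/, coda /v/ ok; σ2 onset /p/, coda /∅/ ok → permitted
/pa.i/ — σ1 onset /p/, coda /∅/ ok; σ2 onset /∅/, coda /∅/ ok → permitted
/ip/ — σ1 onset /∅/, coda /p/ ok → permitted
Permitted: /vifv.bog/, /diwr.raww/, /ra.povp/, /kadr.gaf/, /dov.po/, /pa.i/, /ip/ → 7.

7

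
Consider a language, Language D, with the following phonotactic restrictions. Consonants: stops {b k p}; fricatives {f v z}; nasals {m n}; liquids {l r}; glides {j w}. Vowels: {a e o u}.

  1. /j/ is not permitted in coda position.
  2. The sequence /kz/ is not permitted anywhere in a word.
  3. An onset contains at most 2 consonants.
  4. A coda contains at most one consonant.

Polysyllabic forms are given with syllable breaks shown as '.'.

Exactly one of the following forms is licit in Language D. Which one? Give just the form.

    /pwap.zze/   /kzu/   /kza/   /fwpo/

/pwap.zze/

/pwap.zze/ — σ1 onset /pw/ (2C), coda /p/ ok; σ2 onset /zz/ (2C), coda /∅/ ok → licit
/kzu/ — violates constraint 2: contains banned sequence /kz/ → illicit
/kza/ — violates constraint 2: contains banned sequence /kz/ → illicit
/fwpo/ — violates constraint 3: syllable 1 onset /fwp/ has 3 consonants (> 2) → illicit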